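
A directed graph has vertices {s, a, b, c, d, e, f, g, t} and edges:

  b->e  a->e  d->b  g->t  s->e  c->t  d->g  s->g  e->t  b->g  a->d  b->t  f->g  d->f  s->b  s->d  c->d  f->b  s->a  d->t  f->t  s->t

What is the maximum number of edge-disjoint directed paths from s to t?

6

Assign every edge capacity 1; by Menger, the answer equals the max flow.
Path s→t (+1); total 1.
Path s→b→t (+1); total 2.
Path s→d→t (+1); total 3.
Path s→e→t (+1); total 4.
Path s→g→t (+1); total 5.
Path s→a→d→f→t (+1); total 6.
No residual s→t path; max flow = 6.
Certifying cut of size 6: {s→a, s→b, s→d, s→e, s→g, s→t}.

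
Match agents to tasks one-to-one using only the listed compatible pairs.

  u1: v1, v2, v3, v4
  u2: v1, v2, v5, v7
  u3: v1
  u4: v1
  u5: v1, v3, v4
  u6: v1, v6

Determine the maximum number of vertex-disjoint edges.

Unit-capacity flow: source→left, listed edges, right→sink; max matching = max flow.
Augmenting path u1→v1 (+1); matched 1.
Augmenting path u2→v2 (+1); matched 2.
Augmenting path u5→v3 (+1); matched 3.
Augmenting path u6→v6 (+1); matched 4.
Augmenting path u3→v1→u1→v4 (+1); matched 5.
No augmenting path remains; maximum matching = 5.
König certificate: {u1, u2, u5, u6, v1} is a vertex cover of size 5 (every listed pair touches it), so no matching can be larger.

5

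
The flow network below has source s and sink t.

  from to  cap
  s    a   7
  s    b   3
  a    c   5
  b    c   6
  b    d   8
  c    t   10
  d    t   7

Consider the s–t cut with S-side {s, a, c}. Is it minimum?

Given cut capacity: 3 + 10 = 13.
Augment s→a→c→t: bottleneck 5, flow now 5.
Augment s→b→c→t: bottleneck 3, flow now 8.
No augmenting path remains; maximum flow = 8.
In the residual graph, reachable from s: {s, a}.
Min-cut edges: s→b (3), a→c (5); capacity 3 + 5 = 8.
Cut capacity 13 exceeds the max flow 8, so it is not minimum.

No — its capacity is 13, but the minimum cut has capacity 8.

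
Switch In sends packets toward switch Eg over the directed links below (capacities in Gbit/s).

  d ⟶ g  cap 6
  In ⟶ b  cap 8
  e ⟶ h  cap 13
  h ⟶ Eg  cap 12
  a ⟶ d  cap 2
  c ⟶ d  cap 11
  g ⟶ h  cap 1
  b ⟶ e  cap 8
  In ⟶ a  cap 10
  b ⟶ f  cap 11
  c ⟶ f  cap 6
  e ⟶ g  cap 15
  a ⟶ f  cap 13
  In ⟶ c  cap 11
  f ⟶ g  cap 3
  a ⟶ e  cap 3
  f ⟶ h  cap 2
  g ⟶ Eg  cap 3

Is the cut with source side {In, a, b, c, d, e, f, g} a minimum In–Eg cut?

No — its capacity is 19, but the minimum cut has capacity 15.

Given cut capacity: 13 + 2 + 1 + 3 = 19.
Augment In→a→d→g→Eg: bottleneck 2, flow now 2.
Augment In→a→e→g→Eg: bottleneck 1, flow now 3.
Augment In→a→e→h→Eg: bottleneck 2, flow now 5.
Augment In→a→f→h→Eg: bottleneck 2, flow now 7.
Augment In→b→e→h→Eg: bottleneck 8, flow now 15.
No augmenting path remains; maximum flow = 15.
In the residual graph, reachable from In: {In, a, b, c, d, e, f, g, h}.
Min-cut edges: g→Eg (3), h→Eg (12); capacity 3 + 12 = 15.
Cut capacity 19 exceeds the max flow 15, so it is not minimum.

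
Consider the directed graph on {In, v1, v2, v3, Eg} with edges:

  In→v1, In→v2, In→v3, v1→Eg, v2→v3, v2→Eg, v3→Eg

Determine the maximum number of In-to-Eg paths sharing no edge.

3

Assign every edge capacity 1; by Menger, the answer equals the max flow.
Path In→v1→Eg (+1); total 1.
Path In→v2→Eg (+1); total 2.
Path In→v3→Eg (+1); total 3.
No residual In→Eg path; max flow = 3.
Certifying cut of size 3: {In→v1, In→v2, In→v3}.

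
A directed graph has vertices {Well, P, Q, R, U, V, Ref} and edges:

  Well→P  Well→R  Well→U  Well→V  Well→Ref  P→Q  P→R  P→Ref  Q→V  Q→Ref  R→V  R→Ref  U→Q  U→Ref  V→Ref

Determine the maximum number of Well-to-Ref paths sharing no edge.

Assign every edge capacity 1; by Menger, the answer equals the max flow.
Path Well→Ref (+1); total 1.
Path Well→P→Ref (+1); total 2.
Path Well→R→Ref (+1); total 3.
Path Well→U→Ref (+1); total 4.
Path Well→V→Ref (+1); total 5.
No residual Well→Ref path; max flow = 5.
Certifying cut of size 5: {Well→P, Well→R, Well→Ref, Well→U, Well→V}.

5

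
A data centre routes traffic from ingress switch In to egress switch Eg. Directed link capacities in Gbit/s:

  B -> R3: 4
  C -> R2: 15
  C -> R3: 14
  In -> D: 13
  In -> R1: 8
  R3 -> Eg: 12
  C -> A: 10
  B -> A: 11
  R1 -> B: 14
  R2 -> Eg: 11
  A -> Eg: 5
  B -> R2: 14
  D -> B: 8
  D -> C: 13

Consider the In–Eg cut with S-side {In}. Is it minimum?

Yes — it is a minimum cut (capacity 21).

Given cut capacity: 8 + 13 = 21.
Augment In→R1→B→R3→Eg: bottleneck 4, flow now 4.
Augment In→R1→B→R2→Eg: bottleneck 4, flow now 8.
Augment In→D→C→R3→Eg: bottleneck 8, flow now 16.
Augment In→D→C→R2→Eg: bottleneck 5, flow now 21.
No augmenting path remains; maximum flow = 21.
Cut capacity 21 equals the max flow, so it is a minimum cut.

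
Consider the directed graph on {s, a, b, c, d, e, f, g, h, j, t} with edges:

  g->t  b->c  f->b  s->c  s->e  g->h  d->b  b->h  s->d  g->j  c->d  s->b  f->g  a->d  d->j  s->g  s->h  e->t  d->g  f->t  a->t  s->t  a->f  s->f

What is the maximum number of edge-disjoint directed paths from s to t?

4

Assign every edge capacity 1; by Menger, the answer equals the max flow.
Path s→t (+1); total 1.
Path s→e→t (+1); total 2.
Path s→f→t (+1); total 3.
Path s→g→t (+1); total 4.
No residual s→t path; max flow = 4.
Certifying cut of size 4: {g→t, s→e, s→f, s→t}.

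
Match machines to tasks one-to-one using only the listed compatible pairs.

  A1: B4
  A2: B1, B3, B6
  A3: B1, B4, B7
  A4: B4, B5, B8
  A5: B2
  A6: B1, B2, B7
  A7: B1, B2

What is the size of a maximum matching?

6

Unit-capacity flow: source→left, listed edges, right→sink; max matching = max flow.
Augmenting path A1→B4 (+1); matched 1.
Augmenting path A2→B1 (+1); matched 2.
Augmenting path A3→B7 (+1); matched 3.
Augmenting path A4→B5 (+1); matched 4.
Augmenting path A5→B2 (+1); matched 5.
Augmenting path A6→B1→A2→B3 (+1); matched 6.
No augmenting path remains; maximum matching = 6.
König certificate: {A2, A4, B1, B2, B4, B7} is a vertex cover of size 6 (every listed pair touches it), so no matching can be larger.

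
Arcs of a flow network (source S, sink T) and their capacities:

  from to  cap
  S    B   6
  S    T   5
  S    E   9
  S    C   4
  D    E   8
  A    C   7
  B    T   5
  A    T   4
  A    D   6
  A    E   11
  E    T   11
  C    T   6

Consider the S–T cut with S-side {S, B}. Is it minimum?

Given cut capacity: 4 + 9 + 5 + 5 = 23.
Augment S→T: bottleneck 5, flow now 5.
Augment S→B→T: bottleneck 5, flow now 10.
Augment S→C→T: bottleneck 4, flow now 14.
Augment S→E→T: bottleneck 9, flow now 23.
No augmenting path remains; maximum flow = 23.
Cut capacity 23 equals the max flow, so it is a minimum cut.

Yes — it is a minimum cut (capacity 23).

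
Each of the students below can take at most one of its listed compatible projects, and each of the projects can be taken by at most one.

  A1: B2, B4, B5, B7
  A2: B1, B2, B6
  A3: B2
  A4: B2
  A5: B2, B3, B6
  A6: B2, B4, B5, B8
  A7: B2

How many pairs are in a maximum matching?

5

Unit-capacity flow: source→left, listed edges, right→sink; max matching = max flow.
Augmenting path A1→B2 (+1); matched 1.
Augmenting path A2→B1 (+1); matched 2.
Augmenting path A5→B3 (+1); matched 3.
Augmenting path A6→B4 (+1); matched 4.
Augmenting path A3→B2→A1→B5 (+1); matched 5.
No augmenting path remains; maximum matching = 5.
König certificate: {A1, A2, A5, A6, B2} is a vertex cover of size 5 (every listed pair touches it), so no matching can be larger.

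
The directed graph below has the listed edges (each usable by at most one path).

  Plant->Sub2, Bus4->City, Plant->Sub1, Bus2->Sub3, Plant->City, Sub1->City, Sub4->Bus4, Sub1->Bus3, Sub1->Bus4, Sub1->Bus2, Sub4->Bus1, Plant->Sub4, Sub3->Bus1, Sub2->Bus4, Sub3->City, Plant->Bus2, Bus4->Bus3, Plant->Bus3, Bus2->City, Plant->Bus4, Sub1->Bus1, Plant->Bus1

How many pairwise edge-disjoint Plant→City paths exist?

Assign every edge capacity 1; by Menger, the answer equals the max flow.
Path Plant→City (+1); total 1.
Path Plant→Bus2→City (+1); total 2.
Path Plant→Sub1→City (+1); total 3.
Path Plant→Bus4→City (+1); total 4.
No residual Plant→City path; max flow = 4.
Certifying cut of size 4: {Bus4→City, Plant→Bus2, Plant→City, Plant→Sub1}.

4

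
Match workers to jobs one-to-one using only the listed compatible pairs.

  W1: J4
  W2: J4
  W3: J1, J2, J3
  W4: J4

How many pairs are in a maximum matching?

Unit-capacity flow: source→left, listed edges, right→sink; max matching = max flow.
Augmenting path W1→J4 (+1); matched 1.
Augmenting path W3→J1 (+1); matched 2.
No augmenting path remains; maximum matching = 2.
König certificate: {W3, J4} is a vertex cover of size 2 (every listed pair touches it), so no matching can be larger.

2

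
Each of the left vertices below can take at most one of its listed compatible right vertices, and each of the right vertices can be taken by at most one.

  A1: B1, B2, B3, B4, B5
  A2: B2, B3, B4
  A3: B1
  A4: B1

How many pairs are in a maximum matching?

Unit-capacity flow: source→left, listed edges, right→sink; max matching = max flow.
Augmenting path A1→B1 (+1); matched 1.
Augmenting path A2→B2 (+1); matched 2.
Augmenting path A3→B1→A1→B3 (+1); matched 3.
No augmenting path remains; maximum matching = 3.
König certificate: {A1, A2, B1} is a vertex cover of size 3 (every listed pair touches it), so no matching can be larger.

3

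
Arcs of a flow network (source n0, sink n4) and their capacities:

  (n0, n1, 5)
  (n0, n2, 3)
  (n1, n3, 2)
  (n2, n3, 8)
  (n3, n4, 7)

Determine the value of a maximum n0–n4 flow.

5

Augment n0→n1→n3→n4: bottleneck 2, flow now 2.
Augment n0→n2→n3→n4: bottleneck 3, flow now 5.
No augmenting path remains; maximum flow = 5.
In the residual graph, reachable from n0: {n0, n1}.
Min-cut edges: n0→n2 (3), n1→n3 (2); capacity 3 + 2 = 5.
This cut is saturated, so no flow can exceed 5.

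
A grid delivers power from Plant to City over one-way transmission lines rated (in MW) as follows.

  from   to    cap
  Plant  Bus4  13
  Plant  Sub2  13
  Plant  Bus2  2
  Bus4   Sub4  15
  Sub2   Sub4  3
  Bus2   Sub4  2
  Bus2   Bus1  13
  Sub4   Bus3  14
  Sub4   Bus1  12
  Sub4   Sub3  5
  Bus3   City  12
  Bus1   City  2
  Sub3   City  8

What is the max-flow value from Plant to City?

Augment Plant→Bus2→Bus1→City: bottleneck 2, flow now 2.
Augment Plant→Bus4→Sub4→Bus3→City: bottleneck 12, flow now 14.
Augment Plant→Bus4→Sub4→Sub3→City: bottleneck 1, flow now 15.
Augment Plant→Sub2→Sub4→Sub3→City: bottleneck 3, flow now 18.
No augmenting path remains; maximum flow = 18.
In the residual graph, reachable from Plant: {Plant, Sub2}.
Min-cut edges: Plant→Bus4 (13), Plant→Bus2 (2), Sub2→Sub4 (3); capacity 13 + 2 + 3 = 18.
This cut is saturated, so no flow can exceed 18.

18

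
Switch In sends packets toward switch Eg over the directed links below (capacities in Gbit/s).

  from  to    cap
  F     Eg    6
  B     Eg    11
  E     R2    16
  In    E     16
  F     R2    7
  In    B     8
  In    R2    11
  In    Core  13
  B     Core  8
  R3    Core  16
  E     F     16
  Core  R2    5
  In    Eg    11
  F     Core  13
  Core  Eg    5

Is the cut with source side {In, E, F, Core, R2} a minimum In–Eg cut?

Yes — it is a minimum cut (capacity 30).

Given cut capacity: 8 + 11 + 6 + 5 = 30.
Augment In→Eg: bottleneck 11, flow now 11.
Augment In→B→Eg: bottleneck 8, flow now 19.
Augment In→Core→Eg: bottleneck 5, flow now 24.
Augment In→E→F→Eg: bottleneck 6, flow now 30.
No augmenting path remains; maximum flow = 30.
Cut capacity 30 equals the max flow, so it is a minimum cut.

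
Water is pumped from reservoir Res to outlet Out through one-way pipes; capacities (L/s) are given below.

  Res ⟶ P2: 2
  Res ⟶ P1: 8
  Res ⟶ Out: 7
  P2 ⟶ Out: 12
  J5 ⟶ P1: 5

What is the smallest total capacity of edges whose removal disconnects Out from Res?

9

Augment Res→Out: bottleneck 7, flow now 7.
Augment Res→P2→Out: bottleneck 2, flow now 9.
No augmenting path remains; maximum flow = 9.
By max-flow min-cut, the minimum cut capacity equals the max flow.
In the residual graph, reachable from Res: {Res, P1}.
Min-cut edges: Res→P2 (2), Res→Out (7); capacity 2 + 7 = 9.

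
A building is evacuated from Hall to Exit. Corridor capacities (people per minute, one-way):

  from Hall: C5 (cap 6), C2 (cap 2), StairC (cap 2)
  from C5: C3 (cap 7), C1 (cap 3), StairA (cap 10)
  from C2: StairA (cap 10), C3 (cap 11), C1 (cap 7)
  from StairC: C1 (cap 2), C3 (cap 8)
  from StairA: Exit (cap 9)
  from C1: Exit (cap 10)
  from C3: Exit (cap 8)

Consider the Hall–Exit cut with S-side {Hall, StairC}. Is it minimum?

No — its capacity is 18, but the minimum cut has capacity 10.

Given cut capacity: 6 + 2 + 2 + 8 = 18.
Augment Hall→C5→StairA→Exit: bottleneck 6, flow now 6.
Augment Hall→C2→StairA→Exit: bottleneck 2, flow now 8.
Augment Hall→StairC→C1→Exit: bottleneck 2, flow now 10.
No augmenting path remains; maximum flow = 10.
In the residual graph, reachable from Hall: {Hall}.
Min-cut edges: Hall→C5 (6), Hall→C2 (2), Hall→StairC (2); capacity 6 + 2 + 2 = 10.
Cut capacity 18 exceeds the max flow 10, so it is not minimum.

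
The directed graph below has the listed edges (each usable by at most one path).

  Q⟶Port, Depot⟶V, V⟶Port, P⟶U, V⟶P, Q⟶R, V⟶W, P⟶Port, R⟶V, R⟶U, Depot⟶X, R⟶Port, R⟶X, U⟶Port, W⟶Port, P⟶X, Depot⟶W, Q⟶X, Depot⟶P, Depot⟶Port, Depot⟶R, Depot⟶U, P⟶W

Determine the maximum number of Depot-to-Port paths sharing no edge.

6

Assign every edge capacity 1; by Menger, the answer equals the max flow.
Path Depot→Port (+1); total 1.
Path Depot→P→Port (+1); total 2.
Path Depot→R→Port (+1); total 3.
Path Depot→U→Port (+1); total 4.
Path Depot→V→Port (+1); total 5.
Path Depot→W→Port (+1); total 6.
No residual Depot→Port path; max flow = 6.
Certifying cut of size 6: {Depot→P, Depot→Port, Depot→R, Depot→U, Depot→V, Depot→W}.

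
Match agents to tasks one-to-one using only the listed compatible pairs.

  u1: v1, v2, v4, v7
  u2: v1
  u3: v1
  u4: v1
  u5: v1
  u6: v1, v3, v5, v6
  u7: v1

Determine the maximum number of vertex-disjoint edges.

3

Unit-capacity flow: source→left, listed edges, right→sink; max matching = max flow.
Augmenting path u1→v1 (+1); matched 1.
Augmenting path u6→v3 (+1); matched 2.
Augmenting path u2→v1→u1→v2 (+1); matched 3.
No augmenting path remains; maximum matching = 3.
König certificate: {u1, u6, v1} is a vertex cover of size 3 (every listed pair touches it), so no matching can be larger.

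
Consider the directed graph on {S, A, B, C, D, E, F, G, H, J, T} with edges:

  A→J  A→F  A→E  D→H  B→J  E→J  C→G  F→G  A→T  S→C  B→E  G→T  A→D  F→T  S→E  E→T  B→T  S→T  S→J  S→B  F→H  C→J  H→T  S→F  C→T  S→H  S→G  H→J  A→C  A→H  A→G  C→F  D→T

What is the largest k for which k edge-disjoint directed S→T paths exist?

7

Assign every edge capacity 1; by Menger, the answer equals the max flow.
Path S→T (+1); total 1.
Path S→B→T (+1); total 2.
Path S→C→T (+1); total 3.
Path S→E→T (+1); total 4.
Path S→F→T (+1); total 5.
Path S→G→T (+1); total 6.
Path S→H→T (+1); total 7.
No residual S→T path; max flow = 7.
Certifying cut of size 7: {S→B, S→C, S→E, S→F, S→G, S→H, S→T}.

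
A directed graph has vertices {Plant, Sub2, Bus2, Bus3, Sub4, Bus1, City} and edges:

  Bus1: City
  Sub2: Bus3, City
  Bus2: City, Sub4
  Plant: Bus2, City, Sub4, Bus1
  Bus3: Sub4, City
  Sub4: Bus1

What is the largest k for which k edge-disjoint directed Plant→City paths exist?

3

Assign every edge capacity 1; by Menger, the answer equals the max flow.
Path Plant→City (+1); total 1.
Path Plant→Bus2→City (+1); total 2.
Path Plant→Bus1→City (+1); total 3.
No residual Plant→City path; max flow = 3.
Certifying cut of size 3: {Bus1→City, Plant→Bus2, Plant→City}.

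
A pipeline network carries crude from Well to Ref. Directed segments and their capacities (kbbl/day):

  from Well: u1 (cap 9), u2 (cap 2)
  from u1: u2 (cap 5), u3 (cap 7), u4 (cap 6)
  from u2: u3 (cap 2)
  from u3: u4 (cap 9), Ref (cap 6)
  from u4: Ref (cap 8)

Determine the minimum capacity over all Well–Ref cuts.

11

Augment Well→u1→u3→Ref: bottleneck 6, flow now 6.
Augment Well→u1→u4→Ref: bottleneck 3, flow now 9.
Augment Well→u2→u3→u4→Ref: bottleneck 2, flow now 11.
No augmenting path remains; maximum flow = 11.
By max-flow min-cut, the minimum cut capacity equals the max flow.
In the residual graph, reachable from Well: {Well}.
Min-cut edges: Well→u1 (9), Well→u2 (2); capacity 9 + 2 = 11.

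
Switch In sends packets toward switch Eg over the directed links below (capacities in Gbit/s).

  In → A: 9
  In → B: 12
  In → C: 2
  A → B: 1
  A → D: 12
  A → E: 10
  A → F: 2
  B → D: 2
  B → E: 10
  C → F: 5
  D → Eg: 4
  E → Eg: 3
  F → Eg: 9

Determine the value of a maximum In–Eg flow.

Augment In→A→D→Eg: bottleneck 4, flow now 4.
Augment In→A→E→Eg: bottleneck 3, flow now 7.
Augment In→A→F→Eg: bottleneck 2, flow now 9.
Augment In→C→F→Eg: bottleneck 2, flow now 11.
No augmenting path remains; maximum flow = 11.
In the residual graph, reachable from In: {In, A, B, D, E}.
Min-cut edges: In→C (2), A→F (2), D→Eg (4), E→Eg (3); capacity 2 + 2 + 4 + 3 = 11.
This cut is saturated, so no flow can exceed 11.

11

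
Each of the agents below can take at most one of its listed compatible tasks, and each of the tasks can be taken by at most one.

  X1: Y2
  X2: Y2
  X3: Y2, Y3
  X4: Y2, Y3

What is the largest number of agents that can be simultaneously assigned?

2

Unit-capacity flow: source→left, listed edges, right→sink; max matching = max flow.
Augmenting path X1→Y2 (+1); matched 1.
Augmenting path X3→Y3 (+1); matched 2.
No augmenting path remains; maximum matching = 2.
König certificate: {Y2, Y3} is a vertex cover of size 2 (every listed pair touches it), so no matching can be larger.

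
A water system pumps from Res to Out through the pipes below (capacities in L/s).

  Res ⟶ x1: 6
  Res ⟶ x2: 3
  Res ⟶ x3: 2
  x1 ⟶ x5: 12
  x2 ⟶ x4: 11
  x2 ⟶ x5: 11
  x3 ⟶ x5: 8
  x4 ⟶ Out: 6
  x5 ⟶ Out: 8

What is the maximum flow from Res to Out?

11

Augment Res→x1→x5→Out: bottleneck 6, flow now 6.
Augment Res→x2→x4→Out: bottleneck 3, flow now 9.
Augment Res→x3→x5→Out: bottleneck 2, flow now 11.
No augmenting path remains; maximum flow = 11.
In the residual graph, reachable from Res: {Res}.
Min-cut edges: Res→x1 (6), Res→x2 (3), Res→x3 (2); capacity 6 + 3 + 2 = 11.
This cut is saturated, so no flow can exceed 11.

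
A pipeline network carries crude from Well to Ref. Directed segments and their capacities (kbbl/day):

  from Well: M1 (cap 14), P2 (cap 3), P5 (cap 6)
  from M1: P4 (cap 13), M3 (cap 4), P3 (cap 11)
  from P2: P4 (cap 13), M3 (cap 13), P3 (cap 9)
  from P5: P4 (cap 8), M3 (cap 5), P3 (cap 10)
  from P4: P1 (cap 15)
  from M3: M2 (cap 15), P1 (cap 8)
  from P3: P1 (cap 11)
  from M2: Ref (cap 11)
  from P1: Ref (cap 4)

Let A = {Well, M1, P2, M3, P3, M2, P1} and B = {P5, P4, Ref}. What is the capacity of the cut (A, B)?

47

Edges leaving {Well, M1, P2, M3, P3, M2, P1}: Well→P5 (6), M1→P4 (13), P2→P4 (13), M2→Ref (11), P1→Ref (4).
Cut capacity = 6 + 13 + 13 + 11 + 4 = 47.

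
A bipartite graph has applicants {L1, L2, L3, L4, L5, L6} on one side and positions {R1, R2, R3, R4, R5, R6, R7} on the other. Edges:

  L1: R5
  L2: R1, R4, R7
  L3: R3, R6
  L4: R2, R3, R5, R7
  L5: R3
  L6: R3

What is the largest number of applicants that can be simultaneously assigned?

Unit-capacity flow: source→left, listed edges, right→sink; max matching = max flow.
Augmenting path L1→R5 (+1); matched 1.
Augmenting path L2→R1 (+1); matched 2.
Augmenting path L3→R3 (+1); matched 3.
Augmenting path L4→R2 (+1); matched 4.
Augmenting path L5→R3→L3→R6 (+1); matched 5.
No augmenting path remains; maximum matching = 5.
König certificate: {L1, L2, L3, L4, R3} is a vertex cover of size 5 (every listed pair touches it), so no matching can be larger.

5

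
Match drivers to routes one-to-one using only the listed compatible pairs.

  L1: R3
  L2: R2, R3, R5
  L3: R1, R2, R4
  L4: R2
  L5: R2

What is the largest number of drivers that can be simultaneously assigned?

4

Unit-capacity flow: source→left, listed edges, right→sink; max matching = max flow.
Augmenting path L1→R3 (+1); matched 1.
Augmenting path L2→R2 (+1); matched 2.
Augmenting path L3→R1 (+1); matched 3.
Augmenting path L4→R2→L2→R5 (+1); matched 4.
No augmenting path remains; maximum matching = 4.
König certificate: {L1, L2, L3, R2} is a vertex cover of size 4 (every listed pair touches it), so no matching can be larger.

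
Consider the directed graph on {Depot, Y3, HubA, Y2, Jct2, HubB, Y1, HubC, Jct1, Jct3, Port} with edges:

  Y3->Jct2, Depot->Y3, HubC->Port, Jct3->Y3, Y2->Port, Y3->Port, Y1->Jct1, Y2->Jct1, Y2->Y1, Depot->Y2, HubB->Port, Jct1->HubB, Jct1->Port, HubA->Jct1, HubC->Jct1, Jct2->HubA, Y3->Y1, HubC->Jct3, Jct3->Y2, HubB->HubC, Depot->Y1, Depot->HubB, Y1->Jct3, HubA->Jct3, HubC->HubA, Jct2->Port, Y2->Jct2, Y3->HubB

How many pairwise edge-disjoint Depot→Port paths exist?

4

Assign every edge capacity 1; by Menger, the answer equals the max flow.
Path Depot→Y3→Port (+1); total 1.
Path Depot→Y2→Port (+1); total 2.
Path Depot→HubB→Port (+1); total 3.
Path Depot→Y1→Jct1→Port (+1); total 4.
No residual Depot→Port path; max flow = 4.
Certifying cut of size 4: {Depot→HubB, Depot→Y1, Depot→Y2, Depot→Y3}.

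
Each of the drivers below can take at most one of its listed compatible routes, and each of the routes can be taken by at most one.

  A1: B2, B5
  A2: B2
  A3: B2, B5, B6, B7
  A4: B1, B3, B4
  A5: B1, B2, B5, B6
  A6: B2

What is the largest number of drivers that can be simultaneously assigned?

Unit-capacity flow: source→left, listed edges, right→sink; max matching = max flow.
Augmenting path A1→B2 (+1); matched 1.
Augmenting path A3→B5 (+1); matched 2.
Augmenting path A4→B1 (+1); matched 3.
Augmenting path A5→B6 (+1); matched 4.
Augmenting path A2→B2→A1→B5→A3→B7 (+1); matched 5.
No augmenting path remains; maximum matching = 5.
König certificate: {A1, A3, A4, A5, B2} is a vertex cover of size 5 (every listed pair touches it), so no matching can be larger.

5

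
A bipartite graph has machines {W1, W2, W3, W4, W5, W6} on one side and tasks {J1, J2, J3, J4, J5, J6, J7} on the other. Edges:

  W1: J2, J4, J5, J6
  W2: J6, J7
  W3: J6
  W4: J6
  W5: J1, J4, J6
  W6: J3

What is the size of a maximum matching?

Unit-capacity flow: source→left, listed edges, right→sink; max matching = max flow.
Augmenting path W1→J2 (+1); matched 1.
Augmenting path W2→J6 (+1); matched 2.
Augmenting path W5→J1 (+1); matched 3.
Augmenting path W6→J3 (+1); matched 4.
Augmenting path W3→J6→W2→J7 (+1); matched 5.
No augmenting path remains; maximum matching = 5.
König certificate: {W1, W2, W5, W6, J6} is a vertex cover of size 5 (every listed pair touches it), so no matching can be larger.

5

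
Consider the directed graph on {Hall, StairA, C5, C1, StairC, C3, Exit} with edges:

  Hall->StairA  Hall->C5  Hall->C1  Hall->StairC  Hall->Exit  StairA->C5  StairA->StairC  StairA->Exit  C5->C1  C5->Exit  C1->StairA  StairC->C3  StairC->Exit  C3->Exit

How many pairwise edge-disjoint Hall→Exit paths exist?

Assign every edge capacity 1; by Menger, the answer equals the max flow.
Path Hall→Exit (+1); total 1.
Path Hall→StairA→Exit (+1); total 2.
Path Hall→C5→Exit (+1); total 3.
Path Hall→StairC→Exit (+1); total 4.
Path Hall→C1→StairA→StairC→C3→Exit (+1); total 5.
No residual Hall→Exit path; max flow = 5.
Certifying cut of size 5: {Hall→C1, Hall→C5, Hall→Exit, Hall→StairA, Hall→StairC}.

5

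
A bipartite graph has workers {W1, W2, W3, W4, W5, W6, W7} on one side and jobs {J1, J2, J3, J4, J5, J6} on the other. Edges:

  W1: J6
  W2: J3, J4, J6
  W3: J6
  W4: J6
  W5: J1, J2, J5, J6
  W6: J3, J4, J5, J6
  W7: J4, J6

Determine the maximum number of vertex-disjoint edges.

5

Unit-capacity flow: source→left, listed edges, right→sink; max matching = max flow.
Augmenting path W1→J6 (+1); matched 1.
Augmenting path W2→J3 (+1); matched 2.
Augmenting path W5→J1 (+1); matched 3.
Augmenting path W6→J4 (+1); matched 4.
Augmenting path W7→J4→W6→J5 (+1); matched 5.
No augmenting path remains; maximum matching = 5.
König certificate: {W2, W5, W6, W7, J6} is a vertex cover of size 5 (every listed pair touches it), so no matching can be larger.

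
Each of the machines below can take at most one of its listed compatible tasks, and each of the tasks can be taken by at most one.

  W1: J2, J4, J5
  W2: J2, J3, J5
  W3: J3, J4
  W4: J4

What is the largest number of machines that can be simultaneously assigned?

4

Unit-capacity flow: source→left, listed edges, right→sink; max matching = max flow.
Augmenting path W1→J2 (+1); matched 1.
Augmenting path W2→J3 (+1); matched 2.
Augmenting path W3→J4 (+1); matched 3.
Augmenting path W4→J4→W3→J3→W2→J5 (+1); matched 4.
No augmenting path remains; maximum matching = 4.
König certificate: {W1, W2, W3, W4} is a vertex cover of size 4 (every listed pair touches it), so no matching can be larger.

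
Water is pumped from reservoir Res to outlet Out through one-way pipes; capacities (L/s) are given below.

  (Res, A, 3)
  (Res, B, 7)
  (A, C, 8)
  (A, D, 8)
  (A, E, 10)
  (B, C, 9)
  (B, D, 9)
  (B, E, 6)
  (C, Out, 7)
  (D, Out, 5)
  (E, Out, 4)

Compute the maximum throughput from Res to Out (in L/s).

10

Augment Res→A→C→Out: bottleneck 3, flow now 3.
Augment Res→B→C→Out: bottleneck 4, flow now 7.
Augment Res→B→D→Out: bottleneck 3, flow now 10.
No augmenting path remains; maximum flow = 10.
In the residual graph, reachable from Res: {Res}.
Min-cut edges: Res→A (3), Res→B (7); capacity 3 + 7 = 10.
This cut is saturated, so no flow can exceed 10.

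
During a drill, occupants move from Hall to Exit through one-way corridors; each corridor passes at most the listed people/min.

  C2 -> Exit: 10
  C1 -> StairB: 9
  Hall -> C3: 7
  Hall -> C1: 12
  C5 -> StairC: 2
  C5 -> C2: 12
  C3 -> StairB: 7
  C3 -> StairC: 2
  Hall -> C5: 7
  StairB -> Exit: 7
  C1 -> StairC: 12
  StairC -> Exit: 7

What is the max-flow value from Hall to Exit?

21

Augment Hall→C3→StairC→Exit: bottleneck 2, flow now 2.
Augment Hall→C3→StairB→Exit: bottleneck 5, flow now 7.
Augment Hall→C1→StairC→Exit: bottleneck 5, flow now 12.
Augment Hall→C1→StairB→Exit: bottleneck 2, flow now 14.
Augment Hall→C5→C2→Exit: bottleneck 7, flow now 21.
No augmenting path remains; maximum flow = 21.
In the residual graph, reachable from Hall: {Hall, C3, C1, StairC, StairB}.
Min-cut edges: Hall→C5 (7), StairC→Exit (7), StairB→Exit (7); capacity 7 + 7 + 7 = 21.
This cut is saturated, so no flow can exceed 21.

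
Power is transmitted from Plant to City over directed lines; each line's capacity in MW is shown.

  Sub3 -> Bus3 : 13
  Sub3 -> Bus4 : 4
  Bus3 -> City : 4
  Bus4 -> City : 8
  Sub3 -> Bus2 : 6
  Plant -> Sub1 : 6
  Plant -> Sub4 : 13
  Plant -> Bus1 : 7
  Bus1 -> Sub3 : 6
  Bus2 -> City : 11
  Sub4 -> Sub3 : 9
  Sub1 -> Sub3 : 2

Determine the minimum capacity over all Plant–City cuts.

Augment Plant→Sub4→Sub3→Bus2→City: bottleneck 6, flow now 6.
Augment Plant→Sub4→Sub3→Bus4→City: bottleneck 3, flow now 9.
Augment Plant→Sub1→Sub3→Bus4→City: bottleneck 1, flow now 10.
Augment Plant→Sub1→Sub3→Bus3→City: bottleneck 1, flow now 11.
Augment Plant→Bus1→Sub3→Bus3→City: bottleneck 3, flow now 14.
No augmenting path remains; maximum flow = 14.
By max-flow min-cut, the minimum cut capacity equals the max flow.
In the residual graph, reachable from Plant: {Plant, Sub4, Sub1, Bus1, Sub3, Bus3}.
Min-cut edges: Sub3→Bus2 (6), Sub3→Bus4 (4), Bus3→City (4); capacity 6 + 4 + 4 = 14.

14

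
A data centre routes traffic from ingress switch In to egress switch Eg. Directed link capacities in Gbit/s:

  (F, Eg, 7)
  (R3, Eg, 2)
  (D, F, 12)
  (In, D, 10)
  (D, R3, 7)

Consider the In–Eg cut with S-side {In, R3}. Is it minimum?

Given cut capacity: 10 + 2 = 12.
Augment In→D→F→Eg: bottleneck 7, flow now 7.
Augment In→D→R3→Eg: bottleneck 2, flow now 9.
No augmenting path remains; maximum flow = 9.
In the residual graph, reachable from In: {In, D, F, R3}.
Min-cut edges: F→Eg (7), R3→Eg (2); capacity 7 + 2 = 9.
Cut capacity 12 exceeds the max flow 9, so it is not minimum.

No — its capacity is 12, but the minimum cut has capacity 9.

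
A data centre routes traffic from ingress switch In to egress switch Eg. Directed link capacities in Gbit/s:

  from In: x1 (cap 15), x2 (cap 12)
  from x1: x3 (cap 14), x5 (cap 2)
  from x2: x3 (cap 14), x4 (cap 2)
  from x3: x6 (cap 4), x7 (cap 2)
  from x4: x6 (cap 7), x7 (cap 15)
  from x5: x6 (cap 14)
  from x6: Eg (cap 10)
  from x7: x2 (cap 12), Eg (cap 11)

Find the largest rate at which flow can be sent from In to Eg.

10

Augment In→x1→x3→x6→Eg: bottleneck 4, flow now 4.
Augment In→x1→x3→x7→Eg: bottleneck 2, flow now 6.
Augment In→x1→x5→x6→Eg: bottleneck 2, flow now 8.
Augment In→x2→x4→x6→Eg: bottleneck 2, flow now 10.
No augmenting path remains; maximum flow = 10.
In the residual graph, reachable from In: {In, x1, x2, x3}.
Min-cut edges: x1→x5 (2), x2→x4 (2), x3→x6 (4), x3→x7 (2); capacity 2 + 2 + 4 + 2 = 10.
This cut is saturated, so no flow can exceed 10.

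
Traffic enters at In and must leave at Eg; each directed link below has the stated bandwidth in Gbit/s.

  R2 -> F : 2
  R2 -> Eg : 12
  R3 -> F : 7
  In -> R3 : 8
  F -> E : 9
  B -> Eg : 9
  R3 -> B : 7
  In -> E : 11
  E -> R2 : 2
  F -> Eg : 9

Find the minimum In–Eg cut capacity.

10

Augment In→R3→F→Eg: bottleneck 7, flow now 7.
Augment In→R3→B→Eg: bottleneck 1, flow now 8.
Augment In→E→R2→Eg: bottleneck 2, flow now 10.
No augmenting path remains; maximum flow = 10.
By max-flow min-cut, the minimum cut capacity equals the max flow.
In the residual graph, reachable from In: {In, E}.
Min-cut edges: In→R3 (8), E→R2 (2); capacity 8 + 2 = 10.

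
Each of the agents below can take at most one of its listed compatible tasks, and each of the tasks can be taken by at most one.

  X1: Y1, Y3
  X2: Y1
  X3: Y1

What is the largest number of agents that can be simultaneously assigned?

Unit-capacity flow: source→left, listed edges, right→sink; max matching = max flow.
Augmenting path X1→Y1 (+1); matched 1.
Augmenting path X2→Y1→X1→Y3 (+1); matched 2.
No augmenting path remains; maximum matching = 2.
König certificate: {X1, Y1} is a vertex cover of size 2 (every listed pair touches it), so no matching can be larger.

2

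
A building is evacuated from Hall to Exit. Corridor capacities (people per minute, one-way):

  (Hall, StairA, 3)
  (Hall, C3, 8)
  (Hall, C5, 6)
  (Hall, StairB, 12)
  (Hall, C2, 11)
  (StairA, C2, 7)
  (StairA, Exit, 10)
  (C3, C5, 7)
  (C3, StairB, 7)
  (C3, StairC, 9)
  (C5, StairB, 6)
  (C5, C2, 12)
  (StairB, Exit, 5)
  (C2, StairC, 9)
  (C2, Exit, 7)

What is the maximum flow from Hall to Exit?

15

Augment Hall→StairA→Exit: bottleneck 3, flow now 3.
Augment Hall→StairB→Exit: bottleneck 5, flow now 8.
Augment Hall→C2→Exit: bottleneck 7, flow now 15.
No augmenting path remains; maximum flow = 15.
In the residual graph, reachable from Hall: {Hall, C3, C5, StairB, C2, StairC}.
Min-cut edges: Hall→StairA (3), StairB→Exit (5), C2→Exit (7); capacity 3 + 5 + 7 = 15.
This cut is saturated, so no flow can exceed 15.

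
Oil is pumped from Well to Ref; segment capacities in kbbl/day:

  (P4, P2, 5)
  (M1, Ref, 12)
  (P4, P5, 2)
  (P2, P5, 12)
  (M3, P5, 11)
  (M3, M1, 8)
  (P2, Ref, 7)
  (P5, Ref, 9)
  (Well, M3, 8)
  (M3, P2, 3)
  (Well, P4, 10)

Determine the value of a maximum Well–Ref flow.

15

Augment Well→M3→P5→Ref: bottleneck 8, flow now 8.
Augment Well→P4→P5→Ref: bottleneck 1, flow now 9.
Augment Well→P4→P2→Ref: bottleneck 5, flow now 14.
Augment Well→P4→P5→M3→P2→Ref: bottleneck 1, flow now 15. (uses reverse residual edge)
No augmenting path remains; maximum flow = 15.
In the residual graph, reachable from Well: {Well, P4}.
Min-cut edges: Well→M3 (8), P4→P5 (2), P4→P2 (5); capacity 8 + 2 + 5 = 15.
This cut is saturated, so no flow can exceed 15.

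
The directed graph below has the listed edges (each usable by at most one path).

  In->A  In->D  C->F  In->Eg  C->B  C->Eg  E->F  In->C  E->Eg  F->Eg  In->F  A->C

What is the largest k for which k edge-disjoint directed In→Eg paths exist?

3

Assign every edge capacity 1; by Menger, the answer equals the max flow.
Path In→Eg (+1); total 1.
Path In→C→Eg (+1); total 2.
Path In→F→Eg (+1); total 3.
No residual In→Eg path; max flow = 3.
Certifying cut of size 3: {C→Eg, F→Eg, In→Eg}.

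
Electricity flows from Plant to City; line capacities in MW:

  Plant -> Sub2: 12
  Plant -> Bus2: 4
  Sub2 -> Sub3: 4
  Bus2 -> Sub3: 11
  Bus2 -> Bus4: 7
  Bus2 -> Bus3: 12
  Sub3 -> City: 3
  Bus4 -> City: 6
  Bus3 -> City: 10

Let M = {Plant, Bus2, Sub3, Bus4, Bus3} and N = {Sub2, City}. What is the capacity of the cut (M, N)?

Edges leaving {Plant, Bus2, Sub3, Bus4, Bus3}: Plant→Sub2 (12), Sub3→City (3), Bus4→City (6), Bus3→City (10).
Cut capacity = 12 + 3 + 6 + 10 = 31.

31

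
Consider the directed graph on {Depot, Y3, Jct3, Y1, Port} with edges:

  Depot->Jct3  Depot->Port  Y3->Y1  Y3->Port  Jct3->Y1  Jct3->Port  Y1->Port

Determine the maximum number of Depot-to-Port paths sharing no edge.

2

Assign every edge capacity 1; by Menger, the answer equals the max flow.
Path Depot→Port (+1); total 1.
Path Depot→Jct3→Port (+1); total 2.
No residual Depot→Port path; max flow = 2.
Certifying cut of size 2: {Depot→Jct3, Depot→Port}.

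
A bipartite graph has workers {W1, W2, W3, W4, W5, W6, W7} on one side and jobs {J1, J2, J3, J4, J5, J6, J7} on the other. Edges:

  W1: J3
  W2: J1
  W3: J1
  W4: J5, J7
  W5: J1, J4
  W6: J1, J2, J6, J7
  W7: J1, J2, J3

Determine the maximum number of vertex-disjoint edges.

Unit-capacity flow: source→left, listed edges, right→sink; max matching = max flow.
Augmenting path W1→J3 (+1); matched 1.
Augmenting path W2→J1 (+1); matched 2.
Augmenting path W4→J5 (+1); matched 3.
Augmenting path W5→J4 (+1); matched 4.
Augmenting path W6→J2 (+1); matched 5.
Augmenting path W7→J2→W6→J6 (+1); matched 6.
No augmenting path remains; maximum matching = 6.
König certificate: {W1, W4, W5, W6, W7, J1} is a vertex cover of size 6 (every listed pair touches it), so no matching can be larger.

6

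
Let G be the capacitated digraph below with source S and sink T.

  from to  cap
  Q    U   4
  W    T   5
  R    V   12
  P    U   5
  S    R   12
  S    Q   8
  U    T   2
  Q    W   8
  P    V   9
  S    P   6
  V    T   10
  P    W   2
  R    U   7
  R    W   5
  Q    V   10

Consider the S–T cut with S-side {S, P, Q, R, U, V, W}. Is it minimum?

Given cut capacity: 2 + 10 + 5 = 17.
Augment S→P→U→T: bottleneck 2, flow now 2.
Augment S→P→V→T: bottleneck 4, flow now 6.
Augment S→Q→V→T: bottleneck 6, flow now 12.
Augment S→Q→W→T: bottleneck 2, flow now 14.
Augment S→R→W→T: bottleneck 3, flow now 17.
No augmenting path remains; maximum flow = 17.
Cut capacity 17 equals the max flow, so it is a minimum cut.

Yes — it is a minimum cut (capacity 17).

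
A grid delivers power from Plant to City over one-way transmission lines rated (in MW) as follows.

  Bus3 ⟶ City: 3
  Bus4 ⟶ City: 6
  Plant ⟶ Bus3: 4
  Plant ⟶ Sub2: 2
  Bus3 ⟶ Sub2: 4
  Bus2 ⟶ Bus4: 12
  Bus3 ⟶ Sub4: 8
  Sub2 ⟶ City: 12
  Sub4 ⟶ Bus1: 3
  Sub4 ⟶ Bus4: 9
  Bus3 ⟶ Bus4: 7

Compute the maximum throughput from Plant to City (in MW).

6

Augment Plant→Bus3→City: bottleneck 3, flow now 3.
Augment Plant→Sub2→City: bottleneck 2, flow now 5.
Augment Plant→Bus3→Sub2→City: bottleneck 1, flow now 6.
No augmenting path remains; maximum flow = 6.
In the residual graph, reachable from Plant: {Plant}.
Min-cut edges: Plant→Bus3 (4), Plant→Sub2 (2); capacity 4 + 2 = 6.
This cut is saturated, so no flow can exceed 6.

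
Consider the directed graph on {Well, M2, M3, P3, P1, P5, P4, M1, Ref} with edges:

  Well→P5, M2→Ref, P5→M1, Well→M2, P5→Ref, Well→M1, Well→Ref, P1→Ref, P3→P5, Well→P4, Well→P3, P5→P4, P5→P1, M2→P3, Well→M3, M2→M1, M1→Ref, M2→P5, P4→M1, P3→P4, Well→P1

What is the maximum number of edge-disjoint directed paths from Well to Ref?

5

Assign every edge capacity 1; by Menger, the answer equals the max flow.
Path Well→Ref (+1); total 1.
Path Well→M2→Ref (+1); total 2.
Path Well→P1→Ref (+1); total 3.
Path Well→P5→Ref (+1); total 4.
Path Well→M1→Ref (+1); total 5.
No residual Well→Ref path; max flow = 5.
Certifying cut of size 5: {M1→Ref, P1→Ref, P5→Ref, Well→M2, Well→Ref}.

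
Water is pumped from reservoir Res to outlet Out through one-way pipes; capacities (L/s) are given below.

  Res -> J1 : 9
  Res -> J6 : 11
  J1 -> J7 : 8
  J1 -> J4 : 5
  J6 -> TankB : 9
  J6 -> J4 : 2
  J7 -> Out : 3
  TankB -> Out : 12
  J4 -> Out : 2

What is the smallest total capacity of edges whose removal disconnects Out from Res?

14

Augment Res→J1→J7→Out: bottleneck 3, flow now 3.
Augment Res→J1→J4→Out: bottleneck 2, flow now 5.
Augment Res→J6→TankB→Out: bottleneck 9, flow now 14.
No augmenting path remains; maximum flow = 14.
By max-flow min-cut, the minimum cut capacity equals the max flow.
In the residual graph, reachable from Res: {Res, J1, J6, J7, J4}.
Min-cut edges: J6→TankB (9), J7→Out (3), J4→Out (2); capacity 9 + 3 + 2 = 14.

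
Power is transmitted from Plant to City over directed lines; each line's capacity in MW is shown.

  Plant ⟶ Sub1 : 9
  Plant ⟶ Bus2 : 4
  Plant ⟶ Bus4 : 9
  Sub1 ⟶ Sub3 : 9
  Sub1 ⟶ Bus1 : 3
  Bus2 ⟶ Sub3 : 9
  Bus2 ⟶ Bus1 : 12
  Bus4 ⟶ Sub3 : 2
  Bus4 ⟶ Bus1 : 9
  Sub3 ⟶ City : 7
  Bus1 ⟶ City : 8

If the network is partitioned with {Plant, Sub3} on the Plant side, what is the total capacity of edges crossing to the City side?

29

Edges leaving {Plant, Sub3}: Plant→Sub1 (9), Plant→Bus2 (4), Plant→Bus4 (9), Sub3→City (7).
Cut capacity = 9 + 4 + 9 + 7 = 29.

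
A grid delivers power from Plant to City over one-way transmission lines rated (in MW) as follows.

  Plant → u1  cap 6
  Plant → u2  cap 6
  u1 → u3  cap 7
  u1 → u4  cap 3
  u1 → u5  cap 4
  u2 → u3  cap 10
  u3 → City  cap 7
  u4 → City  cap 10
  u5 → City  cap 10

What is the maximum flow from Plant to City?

12

Augment Plant→u1→u3→City: bottleneck 6, flow now 6.
Augment Plant→u2→u3→City: bottleneck 1, flow now 7.
Augment Plant→u2→u3→u1→u4→City: bottleneck 3, flow now 10. (uses reverse residual edge)
Augment Plant→u2→u3→u1→u5→City: bottleneck 2, flow now 12. (uses reverse residual edge)
No augmenting path remains; maximum flow = 12.
In the residual graph, reachable from Plant: {Plant}.
Min-cut edges: Plant→u1 (6), Plant→u2 (6); capacity 6 + 6 = 12.
This cut is saturated, so no flow can exceed 12.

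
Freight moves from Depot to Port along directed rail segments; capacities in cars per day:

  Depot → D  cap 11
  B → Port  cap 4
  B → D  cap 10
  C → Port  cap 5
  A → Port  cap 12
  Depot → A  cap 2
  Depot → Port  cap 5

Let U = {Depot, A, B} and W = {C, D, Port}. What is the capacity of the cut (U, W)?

42

Edges leaving {Depot, A, B}: Depot→D (11), Depot→Port (5), A→Port (12), B→D (10), B→Port (4).
Cut capacity = 11 + 5 + 12 + 10 + 4 = 42.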